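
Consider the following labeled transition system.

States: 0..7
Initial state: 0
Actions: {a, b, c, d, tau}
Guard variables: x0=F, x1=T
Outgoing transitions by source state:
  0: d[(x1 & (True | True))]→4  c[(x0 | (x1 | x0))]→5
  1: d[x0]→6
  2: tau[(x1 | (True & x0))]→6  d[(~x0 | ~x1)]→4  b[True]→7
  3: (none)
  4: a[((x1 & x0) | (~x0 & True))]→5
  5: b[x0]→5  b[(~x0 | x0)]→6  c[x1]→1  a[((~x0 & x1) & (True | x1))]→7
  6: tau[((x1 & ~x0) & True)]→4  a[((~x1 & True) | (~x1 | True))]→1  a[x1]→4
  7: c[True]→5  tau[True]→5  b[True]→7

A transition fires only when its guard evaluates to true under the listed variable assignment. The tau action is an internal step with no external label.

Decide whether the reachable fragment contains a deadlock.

Reach set: {0,1,4,5,6,7}
  0: c→5  d→4  [2 out]
  1: ∅  [deadlock]
  4: a→5  [1 out]
  5: a→7  b→6  c→1  [3 out]
  6: a→1  a→4  tau→4  [3 out]
  7: b→7  c→5  tau→5  [3 out]
Path to 1: c·c

Answer: DEADLOCK at state 1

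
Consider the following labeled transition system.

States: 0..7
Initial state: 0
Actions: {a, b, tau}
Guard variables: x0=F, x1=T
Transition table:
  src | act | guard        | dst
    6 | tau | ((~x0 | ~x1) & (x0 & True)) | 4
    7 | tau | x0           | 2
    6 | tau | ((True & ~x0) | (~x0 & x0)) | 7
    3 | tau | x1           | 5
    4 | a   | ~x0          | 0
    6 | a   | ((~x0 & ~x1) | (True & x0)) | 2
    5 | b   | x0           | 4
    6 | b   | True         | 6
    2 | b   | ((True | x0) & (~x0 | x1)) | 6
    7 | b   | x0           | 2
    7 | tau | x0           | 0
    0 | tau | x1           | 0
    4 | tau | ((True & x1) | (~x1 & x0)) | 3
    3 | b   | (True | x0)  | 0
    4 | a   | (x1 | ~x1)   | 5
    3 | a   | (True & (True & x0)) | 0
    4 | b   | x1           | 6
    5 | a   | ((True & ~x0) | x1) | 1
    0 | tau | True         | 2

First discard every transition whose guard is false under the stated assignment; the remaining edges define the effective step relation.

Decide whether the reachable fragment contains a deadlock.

Answer: DEADLOCK at state 7

Working:
R = {0,2,6,7}
  0: tau→0  tau→2  [2 exit(s)]
  2: b→6  [1 exit(s)]
  6: b→6  tau→7  [2 exit(s)]
  7: ∅  [no exit]
Path to 7: tau·b·tau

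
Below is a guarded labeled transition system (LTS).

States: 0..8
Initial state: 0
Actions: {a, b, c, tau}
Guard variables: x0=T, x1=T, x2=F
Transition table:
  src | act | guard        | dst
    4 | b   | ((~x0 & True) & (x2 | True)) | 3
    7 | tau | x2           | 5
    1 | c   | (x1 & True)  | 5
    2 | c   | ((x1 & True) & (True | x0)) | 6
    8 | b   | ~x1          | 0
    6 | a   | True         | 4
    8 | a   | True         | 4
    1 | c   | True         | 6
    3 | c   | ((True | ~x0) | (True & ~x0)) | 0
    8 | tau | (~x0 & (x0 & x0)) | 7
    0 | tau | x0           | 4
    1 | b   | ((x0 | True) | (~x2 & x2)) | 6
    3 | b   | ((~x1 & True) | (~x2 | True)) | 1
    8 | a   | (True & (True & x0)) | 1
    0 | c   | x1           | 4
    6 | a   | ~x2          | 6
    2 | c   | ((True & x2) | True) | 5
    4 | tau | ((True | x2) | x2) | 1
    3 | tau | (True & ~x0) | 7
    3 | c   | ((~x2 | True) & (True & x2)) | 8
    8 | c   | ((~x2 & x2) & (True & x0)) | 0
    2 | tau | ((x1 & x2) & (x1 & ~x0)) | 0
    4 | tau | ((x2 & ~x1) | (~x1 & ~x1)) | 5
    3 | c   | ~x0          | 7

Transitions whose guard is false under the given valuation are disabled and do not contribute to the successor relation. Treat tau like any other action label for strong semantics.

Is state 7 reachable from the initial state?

Answer: UNREACHABLE

Trace:
14 transition(s) survive guard evaluation.
L0 = {0}
L1 = {4}  cumulative {0,4}
L2 = {1}  cumulative {0,1,4}
L3 = {5,6}  cumulative {0,1,4,5,6}
Reach set: {0,1,4,5,6}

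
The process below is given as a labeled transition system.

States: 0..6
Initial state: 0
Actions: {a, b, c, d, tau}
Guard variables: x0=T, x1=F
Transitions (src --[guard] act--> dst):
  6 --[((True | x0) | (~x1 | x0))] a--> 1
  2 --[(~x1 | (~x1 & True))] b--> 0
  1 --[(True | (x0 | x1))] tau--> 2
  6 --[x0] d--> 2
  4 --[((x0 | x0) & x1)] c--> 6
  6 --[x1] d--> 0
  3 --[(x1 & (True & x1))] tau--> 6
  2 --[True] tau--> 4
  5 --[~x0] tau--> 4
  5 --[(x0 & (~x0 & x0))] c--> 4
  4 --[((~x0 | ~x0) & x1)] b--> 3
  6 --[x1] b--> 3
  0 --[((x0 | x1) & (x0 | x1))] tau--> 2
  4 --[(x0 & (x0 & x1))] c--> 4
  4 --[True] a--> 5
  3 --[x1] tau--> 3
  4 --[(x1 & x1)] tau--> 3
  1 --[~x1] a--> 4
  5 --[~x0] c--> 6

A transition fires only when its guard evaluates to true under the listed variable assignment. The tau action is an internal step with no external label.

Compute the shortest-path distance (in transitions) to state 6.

Answer: UNREACHABLE

Trace:
Layered search for 6:
  L0 = {0}
  L1 = {2}
  L2 = {4}
  L3 = {5}
6 never appears.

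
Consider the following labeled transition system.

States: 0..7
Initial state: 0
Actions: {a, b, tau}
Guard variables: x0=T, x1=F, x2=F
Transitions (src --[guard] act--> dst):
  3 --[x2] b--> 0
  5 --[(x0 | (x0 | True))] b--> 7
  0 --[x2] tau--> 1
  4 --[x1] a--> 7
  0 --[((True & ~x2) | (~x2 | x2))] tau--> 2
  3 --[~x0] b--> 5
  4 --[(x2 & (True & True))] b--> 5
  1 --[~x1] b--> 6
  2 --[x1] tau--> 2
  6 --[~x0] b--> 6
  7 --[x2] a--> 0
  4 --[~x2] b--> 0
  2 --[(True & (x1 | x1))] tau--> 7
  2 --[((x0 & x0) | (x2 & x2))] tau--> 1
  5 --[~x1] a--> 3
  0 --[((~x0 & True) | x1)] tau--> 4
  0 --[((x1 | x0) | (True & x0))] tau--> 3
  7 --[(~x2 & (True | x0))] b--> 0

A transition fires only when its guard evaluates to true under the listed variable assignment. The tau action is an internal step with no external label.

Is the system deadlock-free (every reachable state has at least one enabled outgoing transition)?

Answer: DEADLOCK at state 3

Working:
Reachable = {0,1,2,3,6}
  0: tau→2  tau→3  [2 out]
  1: b→6  [1 out]
  2: tau→1  [1 out]
  3: ∅  [deadlock]
  6: ∅  [deadlock]
trace reaching 3: tau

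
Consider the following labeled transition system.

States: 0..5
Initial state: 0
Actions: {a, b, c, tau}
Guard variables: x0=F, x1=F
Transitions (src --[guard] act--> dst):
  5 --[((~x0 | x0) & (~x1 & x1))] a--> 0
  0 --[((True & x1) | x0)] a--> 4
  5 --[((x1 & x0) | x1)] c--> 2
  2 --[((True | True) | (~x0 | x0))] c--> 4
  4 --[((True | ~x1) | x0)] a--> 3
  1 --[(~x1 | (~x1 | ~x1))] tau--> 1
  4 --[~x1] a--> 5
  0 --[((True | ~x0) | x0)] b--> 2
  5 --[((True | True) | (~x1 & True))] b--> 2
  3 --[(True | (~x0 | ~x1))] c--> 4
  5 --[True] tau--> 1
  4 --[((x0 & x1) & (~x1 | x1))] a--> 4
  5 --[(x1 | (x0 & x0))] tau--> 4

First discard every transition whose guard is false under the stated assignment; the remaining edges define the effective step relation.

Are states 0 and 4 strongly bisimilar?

Answer: NOT BISIMILAR

Analysis:
Bisimulation quotient by refinement:
  π0 = {{0,1,2,3,4,5}}
  π1 = {{0},{1},{2,3},{4},{5}}
Fixed point at round 2; 5 class(es).
class of 0: {0}; class of 4: {4}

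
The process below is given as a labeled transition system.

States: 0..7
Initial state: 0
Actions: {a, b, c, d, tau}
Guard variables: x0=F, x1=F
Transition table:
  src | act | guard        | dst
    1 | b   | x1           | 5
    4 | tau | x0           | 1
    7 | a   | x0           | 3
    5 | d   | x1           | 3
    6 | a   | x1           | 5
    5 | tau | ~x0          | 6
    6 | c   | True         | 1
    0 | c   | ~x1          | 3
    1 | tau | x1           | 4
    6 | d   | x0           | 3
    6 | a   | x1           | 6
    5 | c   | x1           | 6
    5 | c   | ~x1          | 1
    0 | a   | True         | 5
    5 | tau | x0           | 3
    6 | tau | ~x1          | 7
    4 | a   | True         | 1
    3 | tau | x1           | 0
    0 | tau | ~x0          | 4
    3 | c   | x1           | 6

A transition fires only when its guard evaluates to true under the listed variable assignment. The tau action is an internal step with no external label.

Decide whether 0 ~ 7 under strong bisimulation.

Bisimulation quotient by refinement:
  π0 = {{0,1,2,3,4,5,6,7}}
  π1 = {{0},{1,2,3,7},{4},{5,6}}
  π2 = {{0},{1,2,3,7},{4},{5},{6}}
stable after 3 split(s): 5 block(s)
class of 0: {0}; class of 7: {1,2,3,7}

Answer: NOT BISIMILAR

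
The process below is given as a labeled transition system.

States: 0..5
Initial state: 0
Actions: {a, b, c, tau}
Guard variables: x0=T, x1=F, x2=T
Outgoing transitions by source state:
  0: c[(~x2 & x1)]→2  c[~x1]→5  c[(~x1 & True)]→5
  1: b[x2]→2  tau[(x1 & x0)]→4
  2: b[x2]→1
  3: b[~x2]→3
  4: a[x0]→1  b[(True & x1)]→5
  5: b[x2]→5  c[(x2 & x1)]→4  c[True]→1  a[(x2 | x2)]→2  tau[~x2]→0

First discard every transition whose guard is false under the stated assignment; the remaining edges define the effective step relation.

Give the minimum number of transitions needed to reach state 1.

Answer: 2

Analysis:
Breadth-first toward 1:
  depth 0: {0}
  depth 1: {5}
  depth 2: {1,2}
first hit 1 at d=2 via c·c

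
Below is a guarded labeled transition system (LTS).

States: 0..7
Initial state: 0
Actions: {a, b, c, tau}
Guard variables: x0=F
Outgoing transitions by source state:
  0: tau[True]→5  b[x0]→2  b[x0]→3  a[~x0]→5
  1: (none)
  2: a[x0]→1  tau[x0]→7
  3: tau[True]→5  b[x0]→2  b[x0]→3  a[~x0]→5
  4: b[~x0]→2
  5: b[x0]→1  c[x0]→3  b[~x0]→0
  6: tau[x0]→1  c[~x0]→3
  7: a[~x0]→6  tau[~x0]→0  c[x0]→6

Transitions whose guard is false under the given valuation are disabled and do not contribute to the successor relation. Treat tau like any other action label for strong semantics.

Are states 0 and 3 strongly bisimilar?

Compute ~ classes (split until stable):
  P[0] = {{0,1,2,3,4,5,6,7}}
  P[1] = {{0,3,7},{1,2},{4,5},{6}}
  P[2] = {{0,3},{1,2},{4},{5},{6},{7}}
Fixed point at round 3; 6 class(es).
0∈{0,3}, 3∈{0,3}

Answer: BISIMILAR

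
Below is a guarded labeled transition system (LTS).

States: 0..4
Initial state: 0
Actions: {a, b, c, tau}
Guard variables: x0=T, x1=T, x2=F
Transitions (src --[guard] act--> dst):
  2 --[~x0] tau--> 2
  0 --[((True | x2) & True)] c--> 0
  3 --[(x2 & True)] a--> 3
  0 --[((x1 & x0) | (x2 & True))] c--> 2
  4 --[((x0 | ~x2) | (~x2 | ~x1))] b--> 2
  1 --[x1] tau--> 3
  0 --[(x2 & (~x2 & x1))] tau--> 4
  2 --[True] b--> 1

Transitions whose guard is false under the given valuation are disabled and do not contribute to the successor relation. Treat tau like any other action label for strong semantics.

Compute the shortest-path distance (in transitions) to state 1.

BFS to 1:
  L0 = {0}
  L1 = {2}
  L2 = {1}
1 enters at depth 2; path c·b

Answer: 2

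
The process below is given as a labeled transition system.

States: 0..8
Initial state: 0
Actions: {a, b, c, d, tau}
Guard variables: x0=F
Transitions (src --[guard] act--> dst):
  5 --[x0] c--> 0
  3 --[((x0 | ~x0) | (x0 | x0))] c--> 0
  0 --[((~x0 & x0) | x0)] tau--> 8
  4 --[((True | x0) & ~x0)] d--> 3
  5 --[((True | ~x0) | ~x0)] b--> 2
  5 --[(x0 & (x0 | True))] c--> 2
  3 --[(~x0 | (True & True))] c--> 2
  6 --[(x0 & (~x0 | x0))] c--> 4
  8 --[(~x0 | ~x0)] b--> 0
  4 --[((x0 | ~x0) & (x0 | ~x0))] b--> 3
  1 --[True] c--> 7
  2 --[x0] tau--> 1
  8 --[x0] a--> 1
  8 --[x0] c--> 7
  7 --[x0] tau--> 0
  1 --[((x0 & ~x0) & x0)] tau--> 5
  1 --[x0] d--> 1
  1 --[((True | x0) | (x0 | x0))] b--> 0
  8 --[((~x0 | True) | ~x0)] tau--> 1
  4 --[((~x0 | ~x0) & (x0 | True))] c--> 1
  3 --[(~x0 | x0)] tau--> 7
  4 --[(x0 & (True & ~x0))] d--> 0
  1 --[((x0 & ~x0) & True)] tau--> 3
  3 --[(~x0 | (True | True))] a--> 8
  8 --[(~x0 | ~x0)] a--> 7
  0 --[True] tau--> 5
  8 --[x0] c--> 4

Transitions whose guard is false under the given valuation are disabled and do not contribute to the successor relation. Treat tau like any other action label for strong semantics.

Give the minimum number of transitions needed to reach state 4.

Answer: UNREACHABLE

Working:
Breadth-first toward 4:
  L0 = {0}
  L1 = {5}
  L2 = {2}
4 never appears.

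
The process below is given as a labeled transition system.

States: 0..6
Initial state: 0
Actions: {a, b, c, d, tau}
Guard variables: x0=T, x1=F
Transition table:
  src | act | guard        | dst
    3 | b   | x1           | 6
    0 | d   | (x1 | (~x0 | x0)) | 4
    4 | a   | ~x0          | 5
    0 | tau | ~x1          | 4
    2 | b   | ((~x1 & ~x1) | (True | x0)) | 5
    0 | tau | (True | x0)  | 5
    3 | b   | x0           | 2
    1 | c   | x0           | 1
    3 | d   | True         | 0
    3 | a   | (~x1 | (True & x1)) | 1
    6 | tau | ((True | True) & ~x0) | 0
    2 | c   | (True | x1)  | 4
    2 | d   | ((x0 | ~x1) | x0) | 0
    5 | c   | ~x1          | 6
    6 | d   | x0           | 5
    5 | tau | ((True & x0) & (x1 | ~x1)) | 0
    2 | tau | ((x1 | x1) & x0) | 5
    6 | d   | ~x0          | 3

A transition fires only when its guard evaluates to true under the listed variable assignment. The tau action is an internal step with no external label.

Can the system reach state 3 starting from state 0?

Guard filter leaves 13 enabled edge(s).
L0 = {0}
L1 = {4,5}  total {0,4,5}
L2 = {6}  total {0,4,5,6}
Reach set: {0,4,5,6}

Answer: UNREACHABLE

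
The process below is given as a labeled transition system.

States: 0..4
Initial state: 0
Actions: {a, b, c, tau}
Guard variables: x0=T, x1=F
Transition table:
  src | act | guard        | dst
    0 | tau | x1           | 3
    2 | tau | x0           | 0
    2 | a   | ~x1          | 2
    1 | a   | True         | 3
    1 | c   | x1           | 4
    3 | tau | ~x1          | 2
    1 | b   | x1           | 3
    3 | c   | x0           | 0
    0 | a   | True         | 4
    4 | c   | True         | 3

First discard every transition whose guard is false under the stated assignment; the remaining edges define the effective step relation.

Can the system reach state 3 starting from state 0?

Answer: REACHABLE

Analysis:
7 transition(s) survive guard evaluation.
depth 0: {0}
depth 1: {4}  now seen {0,4}
depth 2: {3}  now seen {0,3,4}
depth 3: {2}  now seen {0,2,3,4}
Reachable = {0,2,3,4}
Path to 3: a·c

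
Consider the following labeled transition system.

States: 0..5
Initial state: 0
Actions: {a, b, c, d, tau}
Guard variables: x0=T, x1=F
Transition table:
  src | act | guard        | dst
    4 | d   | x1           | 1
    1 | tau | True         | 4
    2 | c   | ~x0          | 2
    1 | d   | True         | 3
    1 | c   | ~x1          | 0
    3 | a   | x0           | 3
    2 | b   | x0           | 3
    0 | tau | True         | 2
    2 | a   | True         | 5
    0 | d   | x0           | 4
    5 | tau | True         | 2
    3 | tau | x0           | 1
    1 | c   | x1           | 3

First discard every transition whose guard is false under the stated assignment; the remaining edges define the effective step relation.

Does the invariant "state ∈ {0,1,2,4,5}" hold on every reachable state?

Allowed set {0,1,2,4,5}
Reach set: {0,1,2,3,4,5}
  0: ok
  1: ok
  2: ok
  3: ✗ unsafe
  4: ok
  5: ok
reach 3 via tau·b — violates

Answer: INVARIANT VIOLATED at state 3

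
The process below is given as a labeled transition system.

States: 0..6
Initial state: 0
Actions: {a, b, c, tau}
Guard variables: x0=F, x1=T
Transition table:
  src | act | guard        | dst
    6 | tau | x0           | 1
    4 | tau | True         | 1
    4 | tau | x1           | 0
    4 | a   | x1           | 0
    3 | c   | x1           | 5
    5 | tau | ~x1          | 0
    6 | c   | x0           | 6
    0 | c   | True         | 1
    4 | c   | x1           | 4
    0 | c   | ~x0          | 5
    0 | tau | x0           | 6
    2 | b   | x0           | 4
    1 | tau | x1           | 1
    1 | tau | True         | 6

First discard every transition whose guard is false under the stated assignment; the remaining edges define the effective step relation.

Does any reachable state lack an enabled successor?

Answer: DEADLOCK at state 5

Trace:
Reachable = {0,1,5,6}
  0: c→1  c→5  [2 exit(s)]
  1: tau→1  tau→6  [2 exit(s)]
  5: ∅  [deadlock]
  6: ∅  [deadlock]
trace reaching 5: c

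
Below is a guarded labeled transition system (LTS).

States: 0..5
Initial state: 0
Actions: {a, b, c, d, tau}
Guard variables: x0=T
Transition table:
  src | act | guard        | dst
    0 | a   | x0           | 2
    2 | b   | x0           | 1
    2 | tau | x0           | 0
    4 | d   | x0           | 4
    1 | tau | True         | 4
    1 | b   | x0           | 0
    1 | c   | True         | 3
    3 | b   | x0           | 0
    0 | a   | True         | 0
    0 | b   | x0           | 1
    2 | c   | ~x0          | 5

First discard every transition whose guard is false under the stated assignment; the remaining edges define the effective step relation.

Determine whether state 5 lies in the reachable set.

Answer: UNREACHABLE

Working:
Guard filter leaves 10 enabled edge(s).
Layer 0: {0}
Layer 1: {1,2}  total {0,1,2}
Layer 2: {3,4}  total {0,1,2,3,4}
Reachable = {0,1,2,3,4}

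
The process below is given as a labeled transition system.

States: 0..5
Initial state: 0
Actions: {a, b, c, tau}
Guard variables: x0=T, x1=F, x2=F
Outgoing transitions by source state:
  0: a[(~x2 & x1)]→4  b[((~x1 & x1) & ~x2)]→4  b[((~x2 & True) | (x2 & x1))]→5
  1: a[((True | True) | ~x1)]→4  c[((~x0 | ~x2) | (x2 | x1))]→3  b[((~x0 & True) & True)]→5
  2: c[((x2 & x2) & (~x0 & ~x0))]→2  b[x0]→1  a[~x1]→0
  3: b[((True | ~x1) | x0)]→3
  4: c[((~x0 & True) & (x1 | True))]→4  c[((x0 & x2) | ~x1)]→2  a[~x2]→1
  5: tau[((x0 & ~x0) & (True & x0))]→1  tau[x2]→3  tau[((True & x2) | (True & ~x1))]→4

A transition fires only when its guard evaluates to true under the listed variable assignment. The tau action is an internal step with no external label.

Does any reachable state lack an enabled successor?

Answer: DEADLOCK-FREE

Working:
R = {0,1,2,3,4,5}
  0: b→5  [deg 1]
  1: a→4  c→3  [deg 2]
  2: a→0  b→1  [deg 2]
  3: b→3  [deg 1]
  4: a→1  c→2  [deg 2]
  5: tau→4  [deg 1]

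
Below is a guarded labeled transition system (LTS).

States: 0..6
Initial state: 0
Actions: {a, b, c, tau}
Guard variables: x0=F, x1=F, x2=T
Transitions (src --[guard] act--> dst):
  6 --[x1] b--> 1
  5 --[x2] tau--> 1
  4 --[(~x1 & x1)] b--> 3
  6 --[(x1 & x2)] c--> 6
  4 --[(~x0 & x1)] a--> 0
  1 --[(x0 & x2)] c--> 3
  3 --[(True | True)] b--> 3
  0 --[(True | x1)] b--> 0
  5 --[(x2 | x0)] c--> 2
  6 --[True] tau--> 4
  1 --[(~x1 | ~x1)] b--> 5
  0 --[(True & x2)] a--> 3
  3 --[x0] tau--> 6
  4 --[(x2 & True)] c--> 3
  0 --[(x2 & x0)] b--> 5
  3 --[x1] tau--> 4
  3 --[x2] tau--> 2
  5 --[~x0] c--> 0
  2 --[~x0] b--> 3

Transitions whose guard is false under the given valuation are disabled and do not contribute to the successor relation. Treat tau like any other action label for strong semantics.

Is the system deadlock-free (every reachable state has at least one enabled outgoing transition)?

Reachable = {0,2,3}
  0: a→3  b→0  [2 exit(s)]
  2: b→3  [1 exit(s)]
  3: b→3  tau→2  [2 exit(s)]

Answer: DEADLOCK-FREE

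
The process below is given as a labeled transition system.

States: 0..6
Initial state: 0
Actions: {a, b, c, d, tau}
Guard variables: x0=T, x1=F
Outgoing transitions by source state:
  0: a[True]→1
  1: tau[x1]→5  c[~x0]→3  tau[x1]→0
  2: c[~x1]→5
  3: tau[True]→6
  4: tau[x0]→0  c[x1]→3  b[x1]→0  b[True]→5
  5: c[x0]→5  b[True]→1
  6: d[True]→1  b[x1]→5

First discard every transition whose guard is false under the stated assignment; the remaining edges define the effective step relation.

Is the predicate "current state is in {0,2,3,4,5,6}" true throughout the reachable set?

Allowed set {0,2,3,4,5,6}
Reachable = {0,1}
  0: safe
  1: VIOLATES
counterexample path to 1: a

Answer: INVARIANT VIOLATED at state 1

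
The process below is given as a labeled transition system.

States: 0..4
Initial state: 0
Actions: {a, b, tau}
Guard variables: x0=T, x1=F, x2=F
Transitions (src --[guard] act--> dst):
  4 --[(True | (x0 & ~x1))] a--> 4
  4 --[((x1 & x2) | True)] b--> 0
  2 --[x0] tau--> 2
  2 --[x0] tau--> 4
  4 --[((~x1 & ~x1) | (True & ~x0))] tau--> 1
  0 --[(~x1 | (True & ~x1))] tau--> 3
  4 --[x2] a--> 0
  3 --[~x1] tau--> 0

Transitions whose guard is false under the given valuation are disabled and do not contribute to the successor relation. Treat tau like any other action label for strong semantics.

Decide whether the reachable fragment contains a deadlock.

Answer: DEADLOCK-FREE

Trace:
Reachable = {0,3}
  0: tau→3  [1 exit(s)]
  3: tau→0  [1 exit(s)]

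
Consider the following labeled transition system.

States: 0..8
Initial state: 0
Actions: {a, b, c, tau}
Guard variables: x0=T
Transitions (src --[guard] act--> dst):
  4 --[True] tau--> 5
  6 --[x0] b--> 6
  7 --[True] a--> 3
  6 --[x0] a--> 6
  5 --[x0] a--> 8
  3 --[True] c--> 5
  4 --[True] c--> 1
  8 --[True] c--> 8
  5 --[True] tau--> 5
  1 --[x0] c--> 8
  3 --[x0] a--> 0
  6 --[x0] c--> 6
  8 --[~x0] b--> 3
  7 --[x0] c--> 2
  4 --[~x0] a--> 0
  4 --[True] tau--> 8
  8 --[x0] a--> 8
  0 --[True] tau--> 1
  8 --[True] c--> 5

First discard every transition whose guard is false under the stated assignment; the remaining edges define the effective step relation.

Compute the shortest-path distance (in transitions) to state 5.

Breadth-first toward 5:
  depth 0: {0}
  depth 1: {1}
  depth 2: {8}
  depth 3: {5}
first hit 5 at d=3 via tau·c·c

Answer: 3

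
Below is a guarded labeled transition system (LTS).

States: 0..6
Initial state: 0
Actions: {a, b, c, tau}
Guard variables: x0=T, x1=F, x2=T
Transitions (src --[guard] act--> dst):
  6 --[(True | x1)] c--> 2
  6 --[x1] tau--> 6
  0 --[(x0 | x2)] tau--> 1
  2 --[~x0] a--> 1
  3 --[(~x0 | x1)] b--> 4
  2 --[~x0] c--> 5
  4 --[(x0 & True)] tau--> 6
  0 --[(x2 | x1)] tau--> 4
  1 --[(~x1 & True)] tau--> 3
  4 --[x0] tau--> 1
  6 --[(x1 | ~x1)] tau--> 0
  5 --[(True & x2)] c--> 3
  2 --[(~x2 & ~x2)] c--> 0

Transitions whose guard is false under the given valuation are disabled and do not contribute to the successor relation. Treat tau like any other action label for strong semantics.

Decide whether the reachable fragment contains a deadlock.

Reachable = {0,1,2,3,4,6}
  0: tau→1  tau→4  [deg 2]
  1: tau→3  [deg 1]
  2: ∅  [STUCK]
  3: ∅  [STUCK]
  4: tau→1  tau→6  [deg 2]
  6: c→2  tau→0  [deg 2]
Path to 2: tau·tau·c

Answer: DEADLOCK at state 2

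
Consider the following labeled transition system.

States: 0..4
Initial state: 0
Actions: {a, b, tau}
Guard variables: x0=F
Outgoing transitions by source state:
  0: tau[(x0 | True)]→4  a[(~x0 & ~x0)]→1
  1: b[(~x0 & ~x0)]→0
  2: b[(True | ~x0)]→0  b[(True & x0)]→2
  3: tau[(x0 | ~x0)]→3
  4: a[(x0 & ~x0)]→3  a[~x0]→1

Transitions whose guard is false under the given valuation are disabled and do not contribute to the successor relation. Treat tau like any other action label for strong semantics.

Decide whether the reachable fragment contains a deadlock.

Answer: DEADLOCK-FREE

Working:
R = {0,1,4}
  0: a→1  tau→4  [2 exit(s)]
  1: b→0  [1 exit(s)]
  4: a→1  [1 exit(s)]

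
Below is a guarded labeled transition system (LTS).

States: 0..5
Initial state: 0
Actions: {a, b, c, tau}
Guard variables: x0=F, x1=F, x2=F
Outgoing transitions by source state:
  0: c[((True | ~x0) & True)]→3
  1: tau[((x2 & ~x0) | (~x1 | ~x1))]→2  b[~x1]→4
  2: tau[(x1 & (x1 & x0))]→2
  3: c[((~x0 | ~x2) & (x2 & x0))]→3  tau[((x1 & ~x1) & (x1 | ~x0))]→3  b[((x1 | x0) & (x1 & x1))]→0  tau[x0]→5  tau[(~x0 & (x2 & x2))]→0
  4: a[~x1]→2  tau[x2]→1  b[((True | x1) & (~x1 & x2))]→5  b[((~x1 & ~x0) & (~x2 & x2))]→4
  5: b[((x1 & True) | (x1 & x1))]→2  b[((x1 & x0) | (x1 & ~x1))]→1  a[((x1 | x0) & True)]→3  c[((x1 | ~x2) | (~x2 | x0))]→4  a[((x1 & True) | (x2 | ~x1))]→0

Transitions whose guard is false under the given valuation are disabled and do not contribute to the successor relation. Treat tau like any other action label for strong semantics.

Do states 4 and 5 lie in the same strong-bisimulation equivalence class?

Compute ~ classes (split until stable):
  P[0] = {{0,1,2,3,4,5}}
  P[1] = {{0},{1},{2,3},{4},{5}}
Fixed point at round 2; 5 class(es).
[4]={4}  [5]={5}

Answer: NOT BISIMILAR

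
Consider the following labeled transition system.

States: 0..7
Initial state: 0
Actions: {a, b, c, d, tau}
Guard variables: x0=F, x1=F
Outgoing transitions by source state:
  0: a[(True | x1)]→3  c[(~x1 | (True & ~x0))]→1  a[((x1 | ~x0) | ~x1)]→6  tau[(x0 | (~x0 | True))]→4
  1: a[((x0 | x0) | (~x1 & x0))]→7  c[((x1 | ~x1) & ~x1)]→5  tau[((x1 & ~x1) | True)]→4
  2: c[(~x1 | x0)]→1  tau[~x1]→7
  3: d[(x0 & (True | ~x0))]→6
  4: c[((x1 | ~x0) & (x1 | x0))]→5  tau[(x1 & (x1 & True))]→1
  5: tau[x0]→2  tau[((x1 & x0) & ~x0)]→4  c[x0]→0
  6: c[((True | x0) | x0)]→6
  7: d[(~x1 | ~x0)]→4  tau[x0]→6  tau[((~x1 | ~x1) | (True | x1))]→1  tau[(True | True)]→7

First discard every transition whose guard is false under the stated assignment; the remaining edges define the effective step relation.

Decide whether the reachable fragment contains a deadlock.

Answer: DEADLOCK at state 3

Trace:
R = {0,1,3,4,5,6}
  0: a→3  a→6  c→1  tau→4  [deg 4]
  1: c→5  tau→4  [deg 2]
  3: ∅  [STUCK]
  4: ∅  [STUCK]
  5: ∅  [STUCK]
  6: c→6  [deg 1]
Path to 3: a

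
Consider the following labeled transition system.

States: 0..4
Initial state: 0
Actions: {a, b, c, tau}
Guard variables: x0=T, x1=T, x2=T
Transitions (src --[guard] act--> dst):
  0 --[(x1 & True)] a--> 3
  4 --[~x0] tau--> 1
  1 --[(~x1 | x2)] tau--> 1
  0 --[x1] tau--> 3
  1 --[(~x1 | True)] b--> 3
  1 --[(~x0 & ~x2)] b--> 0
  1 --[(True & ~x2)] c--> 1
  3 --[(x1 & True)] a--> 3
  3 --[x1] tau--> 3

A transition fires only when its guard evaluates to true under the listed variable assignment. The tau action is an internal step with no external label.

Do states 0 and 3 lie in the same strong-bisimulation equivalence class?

Answer: BISIMILAR

Analysis:
Refine partition for ~:
  π0 = {{0,1,2,3,4}}
  π1 = {{0,3},{1},{2,4}}
Fixed point at round 2; 3 class(es).
0∈{0,3}, 3∈{0,3}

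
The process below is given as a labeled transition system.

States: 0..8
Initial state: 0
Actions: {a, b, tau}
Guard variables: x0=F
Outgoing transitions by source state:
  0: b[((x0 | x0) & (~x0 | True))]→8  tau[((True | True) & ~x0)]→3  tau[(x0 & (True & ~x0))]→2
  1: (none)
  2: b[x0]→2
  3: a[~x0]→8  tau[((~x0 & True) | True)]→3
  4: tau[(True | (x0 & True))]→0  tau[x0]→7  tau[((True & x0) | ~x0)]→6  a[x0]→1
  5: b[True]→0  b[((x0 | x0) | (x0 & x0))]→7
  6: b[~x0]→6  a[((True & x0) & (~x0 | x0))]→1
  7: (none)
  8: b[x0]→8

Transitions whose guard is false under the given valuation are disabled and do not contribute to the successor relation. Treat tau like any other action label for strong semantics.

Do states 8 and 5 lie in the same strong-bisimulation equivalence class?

Answer: NOT BISIMILAR

Trace:
Compute ~ classes (split until stable):
  π0 = {{0,1,2,3,4,5,6,7,8}}
  π1 = {{0,4},{1,2,7,8},{3},{5,6}}
  π2 = {{0},{1,2,7,8},{3},{4},{5},{6}}
stable after 3 split(s): 6 block(s)
8∈{1,2,7,8}, 5∈{5}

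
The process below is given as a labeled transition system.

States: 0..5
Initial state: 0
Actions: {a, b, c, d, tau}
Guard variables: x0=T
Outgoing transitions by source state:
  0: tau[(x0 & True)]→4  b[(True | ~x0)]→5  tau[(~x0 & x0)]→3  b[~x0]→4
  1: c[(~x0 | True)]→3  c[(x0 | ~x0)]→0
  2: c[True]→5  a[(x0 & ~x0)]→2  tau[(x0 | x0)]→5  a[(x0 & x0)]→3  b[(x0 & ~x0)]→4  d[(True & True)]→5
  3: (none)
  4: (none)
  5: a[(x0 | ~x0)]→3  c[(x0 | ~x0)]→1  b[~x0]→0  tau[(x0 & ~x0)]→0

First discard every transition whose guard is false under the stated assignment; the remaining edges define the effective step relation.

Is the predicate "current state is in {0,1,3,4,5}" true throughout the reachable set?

Answer: INVARIANT HOLDS

Trace:
Safe = {0,1,3,4,5}
Reachable = {0,1,3,4,5}
  0: ✓
  1: ✓
  3: ✓
  4: ✓
  5: ✓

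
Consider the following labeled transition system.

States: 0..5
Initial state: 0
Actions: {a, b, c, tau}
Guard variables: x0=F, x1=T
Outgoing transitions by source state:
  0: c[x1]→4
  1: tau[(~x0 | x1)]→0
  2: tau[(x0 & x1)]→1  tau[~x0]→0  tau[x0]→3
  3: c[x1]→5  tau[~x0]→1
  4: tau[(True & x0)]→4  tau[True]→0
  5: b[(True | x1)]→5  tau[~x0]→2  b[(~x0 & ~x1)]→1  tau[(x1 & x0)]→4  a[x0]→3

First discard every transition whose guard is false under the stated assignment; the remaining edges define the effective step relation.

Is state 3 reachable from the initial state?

8 transition(s) survive guard evaluation.
Layer 0: {0}
Layer 1: {4}  total {0,4}
R = {0,4}

Answer: UNREACHABLE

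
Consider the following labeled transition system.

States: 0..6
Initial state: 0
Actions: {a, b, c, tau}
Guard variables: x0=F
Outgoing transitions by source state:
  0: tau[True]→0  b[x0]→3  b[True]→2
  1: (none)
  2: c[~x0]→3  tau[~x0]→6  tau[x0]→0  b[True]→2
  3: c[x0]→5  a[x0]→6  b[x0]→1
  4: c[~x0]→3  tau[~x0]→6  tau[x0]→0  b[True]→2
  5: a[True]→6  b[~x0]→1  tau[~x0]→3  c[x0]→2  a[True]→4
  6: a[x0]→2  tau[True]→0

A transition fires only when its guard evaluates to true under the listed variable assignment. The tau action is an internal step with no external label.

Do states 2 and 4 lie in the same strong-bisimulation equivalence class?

Answer: BISIMILAR

Trace:
Compute ~ classes (split until stable):
  π0 = {{0,1,2,3,4,5,6}}
  π1 = {{0},{1,3},{2,4},{5},{6}}
5 equivalence class(es) (converged in 2)
2∈{2,4}, 4∈{2,4}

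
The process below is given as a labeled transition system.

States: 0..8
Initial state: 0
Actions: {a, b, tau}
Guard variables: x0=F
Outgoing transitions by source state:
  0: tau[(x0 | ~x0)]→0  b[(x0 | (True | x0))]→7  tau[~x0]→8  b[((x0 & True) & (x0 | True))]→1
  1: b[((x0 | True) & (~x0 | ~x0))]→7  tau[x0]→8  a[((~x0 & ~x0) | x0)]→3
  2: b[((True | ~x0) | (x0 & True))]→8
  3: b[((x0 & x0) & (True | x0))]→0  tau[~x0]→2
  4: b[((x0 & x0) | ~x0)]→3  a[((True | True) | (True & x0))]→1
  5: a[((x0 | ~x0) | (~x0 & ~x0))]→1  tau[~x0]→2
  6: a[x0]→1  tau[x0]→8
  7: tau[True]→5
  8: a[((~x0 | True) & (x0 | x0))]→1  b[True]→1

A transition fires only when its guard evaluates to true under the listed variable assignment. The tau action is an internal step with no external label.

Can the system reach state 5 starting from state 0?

Answer: REACHABLE

Working:
Guard filter leaves 13 enabled edge(s).
depth 0: {0}
depth 1: {7,8}  cumulative {0,7,8}
depth 2: {1,5}  cumulative {0,1,5,7,8}
depth 3: {2,3}  cumulative {0,1,2,3,5,7,8}
Reach set: {0,1,2,3,5,7,8}
witness 5: b·tau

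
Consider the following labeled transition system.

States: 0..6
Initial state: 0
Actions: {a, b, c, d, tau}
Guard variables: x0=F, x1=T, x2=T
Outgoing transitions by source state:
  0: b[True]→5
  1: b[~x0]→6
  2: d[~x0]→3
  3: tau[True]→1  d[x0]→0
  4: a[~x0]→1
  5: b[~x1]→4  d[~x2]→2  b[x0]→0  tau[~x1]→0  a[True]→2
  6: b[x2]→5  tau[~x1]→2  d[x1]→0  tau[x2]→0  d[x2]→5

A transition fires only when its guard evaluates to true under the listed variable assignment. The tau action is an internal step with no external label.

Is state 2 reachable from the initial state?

Answer: REACHABLE

Analysis:
Guard filter leaves 10 enabled edge(s).
depth 0: {0}
depth 1: {5}  cumulative {0,5}
depth 2: {2}  cumulative {0,2,5}
depth 3: {3}  cumulative {0,2,3,5}
depth 4: {1}  cumulative {0,1,2,3,5}
depth 5: {6}  cumulative {0,1,2,3,5,6}
Reach set: {0,1,2,3,5,6}
trace reaching 2: b·a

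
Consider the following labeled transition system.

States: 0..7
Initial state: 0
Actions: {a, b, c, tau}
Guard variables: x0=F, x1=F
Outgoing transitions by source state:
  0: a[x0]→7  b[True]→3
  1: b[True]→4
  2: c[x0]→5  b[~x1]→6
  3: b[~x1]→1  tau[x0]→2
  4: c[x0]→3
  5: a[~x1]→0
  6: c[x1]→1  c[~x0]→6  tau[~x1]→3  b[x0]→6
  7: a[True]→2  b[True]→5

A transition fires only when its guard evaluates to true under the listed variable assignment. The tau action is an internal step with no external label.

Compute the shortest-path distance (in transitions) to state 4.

Layered search for 4:
  depth 0: {0}
  depth 1: {3}
  depth 2: {1}
  depth 3: {4}
depth(4)=3, e.g. b·b·b

Answer: 3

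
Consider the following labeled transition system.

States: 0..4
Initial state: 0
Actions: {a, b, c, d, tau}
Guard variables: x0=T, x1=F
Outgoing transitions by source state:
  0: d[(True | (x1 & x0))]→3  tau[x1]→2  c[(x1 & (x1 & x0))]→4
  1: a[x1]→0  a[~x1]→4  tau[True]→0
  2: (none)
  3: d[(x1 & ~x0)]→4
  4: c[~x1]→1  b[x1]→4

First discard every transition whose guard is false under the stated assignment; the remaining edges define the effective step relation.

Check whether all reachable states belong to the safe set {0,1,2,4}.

Allowed set {0,1,2,4}
Reachable = {0,3}
  0: ok
  3: ✗ unsafe
reach 3 via d — violates

Answer: INVARIANT VIOLATED at state 3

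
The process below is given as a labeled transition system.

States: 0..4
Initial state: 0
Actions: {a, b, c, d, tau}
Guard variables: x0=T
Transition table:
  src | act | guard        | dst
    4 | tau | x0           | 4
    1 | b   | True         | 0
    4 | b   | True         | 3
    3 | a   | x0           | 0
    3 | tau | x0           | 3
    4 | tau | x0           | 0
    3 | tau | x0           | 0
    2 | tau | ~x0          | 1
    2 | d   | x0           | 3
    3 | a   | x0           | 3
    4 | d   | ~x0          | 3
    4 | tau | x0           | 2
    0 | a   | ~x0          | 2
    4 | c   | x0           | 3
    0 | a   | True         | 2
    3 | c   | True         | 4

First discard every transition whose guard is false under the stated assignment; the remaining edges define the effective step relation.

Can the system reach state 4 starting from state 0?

Answer: REACHABLE

Working:
13 transition(s) survive guard evaluation.
Layer 0: {0}
Layer 1: {2}  total {0,2}
Layer 2: {3}  total {0,2,3}
Layer 3: {4}  total {0,2,3,4}
R = {0,2,3,4}
Path to 4: a·d·c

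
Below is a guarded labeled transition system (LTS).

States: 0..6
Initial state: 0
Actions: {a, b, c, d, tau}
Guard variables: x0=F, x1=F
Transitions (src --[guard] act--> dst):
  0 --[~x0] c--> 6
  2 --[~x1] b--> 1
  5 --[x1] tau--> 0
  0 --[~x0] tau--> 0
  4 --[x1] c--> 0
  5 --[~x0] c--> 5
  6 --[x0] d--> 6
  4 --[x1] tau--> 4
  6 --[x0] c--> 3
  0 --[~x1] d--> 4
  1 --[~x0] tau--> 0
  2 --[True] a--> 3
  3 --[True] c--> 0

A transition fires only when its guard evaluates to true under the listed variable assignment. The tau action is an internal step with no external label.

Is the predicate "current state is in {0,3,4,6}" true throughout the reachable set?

Inv-set: {0,3,4,6}
Reach set: {0,4,6}
  0: ok
  4: ok
  6: ok

Answer: INVARIANT HOLDS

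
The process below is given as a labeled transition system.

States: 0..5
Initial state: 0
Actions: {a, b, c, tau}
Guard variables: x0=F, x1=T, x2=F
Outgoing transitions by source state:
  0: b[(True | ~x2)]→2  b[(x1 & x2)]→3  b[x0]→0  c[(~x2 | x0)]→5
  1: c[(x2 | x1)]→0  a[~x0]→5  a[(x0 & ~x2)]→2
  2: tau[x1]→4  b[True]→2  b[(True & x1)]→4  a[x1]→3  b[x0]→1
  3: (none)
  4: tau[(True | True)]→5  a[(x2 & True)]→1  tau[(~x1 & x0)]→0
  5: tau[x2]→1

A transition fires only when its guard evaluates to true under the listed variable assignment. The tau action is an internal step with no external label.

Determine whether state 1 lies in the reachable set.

9 transition(s) survive guard evaluation.
Layer 0: {0}
Layer 1: {2,5}  total {0,2,5}
Layer 2: {3,4}  total {0,2,3,4,5}
Reach set: {0,2,3,4,5}

Answer: UNREACHABLE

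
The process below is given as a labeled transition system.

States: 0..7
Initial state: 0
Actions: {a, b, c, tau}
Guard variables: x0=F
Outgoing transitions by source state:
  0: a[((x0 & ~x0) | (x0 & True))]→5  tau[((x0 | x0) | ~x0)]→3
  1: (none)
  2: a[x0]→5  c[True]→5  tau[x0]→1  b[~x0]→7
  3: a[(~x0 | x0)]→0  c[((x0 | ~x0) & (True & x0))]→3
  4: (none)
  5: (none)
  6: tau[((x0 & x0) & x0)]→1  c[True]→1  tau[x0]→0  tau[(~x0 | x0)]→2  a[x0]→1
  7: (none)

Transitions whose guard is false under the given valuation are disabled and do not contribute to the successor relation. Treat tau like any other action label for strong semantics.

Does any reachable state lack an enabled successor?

Answer: DEADLOCK-FREE

Trace:
R = {0,3}
  0: tau→3  [1 exit(s)]
  3: a→0  [1 exit(s)]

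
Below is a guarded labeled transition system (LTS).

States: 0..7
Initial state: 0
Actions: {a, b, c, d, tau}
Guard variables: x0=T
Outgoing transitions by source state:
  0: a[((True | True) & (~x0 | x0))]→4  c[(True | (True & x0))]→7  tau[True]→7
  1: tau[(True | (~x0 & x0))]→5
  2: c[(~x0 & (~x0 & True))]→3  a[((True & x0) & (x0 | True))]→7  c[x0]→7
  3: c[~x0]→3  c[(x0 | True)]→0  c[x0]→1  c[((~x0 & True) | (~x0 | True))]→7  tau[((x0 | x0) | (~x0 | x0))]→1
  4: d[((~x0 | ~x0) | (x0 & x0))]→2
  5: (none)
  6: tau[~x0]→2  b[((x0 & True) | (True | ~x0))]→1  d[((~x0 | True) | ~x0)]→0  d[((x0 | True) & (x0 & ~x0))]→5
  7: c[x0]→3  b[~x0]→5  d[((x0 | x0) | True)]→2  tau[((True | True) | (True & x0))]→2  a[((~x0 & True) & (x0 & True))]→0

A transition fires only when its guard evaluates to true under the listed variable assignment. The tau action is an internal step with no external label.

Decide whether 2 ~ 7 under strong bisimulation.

Answer: NOT BISIMILAR

Analysis:
Bisimulation quotient by refinement:
  π0 = {{0,1,2,3,4,5,6,7}}
  π1 = {{0},{1},{2},{3},{4},{5},{6},{7}}
8 equivalence class(es) (converged in 2)
class of 2: {2}; class of 7: {7}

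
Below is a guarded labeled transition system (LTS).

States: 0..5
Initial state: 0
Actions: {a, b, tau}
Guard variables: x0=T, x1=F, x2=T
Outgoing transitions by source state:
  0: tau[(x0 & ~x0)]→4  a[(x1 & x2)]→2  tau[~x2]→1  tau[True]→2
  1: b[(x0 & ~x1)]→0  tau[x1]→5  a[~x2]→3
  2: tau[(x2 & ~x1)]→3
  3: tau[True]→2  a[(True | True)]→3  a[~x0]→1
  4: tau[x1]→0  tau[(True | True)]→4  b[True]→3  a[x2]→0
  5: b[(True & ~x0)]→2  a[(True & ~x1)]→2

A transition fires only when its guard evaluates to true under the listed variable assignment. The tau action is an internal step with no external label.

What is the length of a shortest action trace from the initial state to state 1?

BFS to 1:
  Layer 0: {0}
  Layer 1: {2}
  Layer 2: {3}
1 never appears.

Answer: UNREACHABLE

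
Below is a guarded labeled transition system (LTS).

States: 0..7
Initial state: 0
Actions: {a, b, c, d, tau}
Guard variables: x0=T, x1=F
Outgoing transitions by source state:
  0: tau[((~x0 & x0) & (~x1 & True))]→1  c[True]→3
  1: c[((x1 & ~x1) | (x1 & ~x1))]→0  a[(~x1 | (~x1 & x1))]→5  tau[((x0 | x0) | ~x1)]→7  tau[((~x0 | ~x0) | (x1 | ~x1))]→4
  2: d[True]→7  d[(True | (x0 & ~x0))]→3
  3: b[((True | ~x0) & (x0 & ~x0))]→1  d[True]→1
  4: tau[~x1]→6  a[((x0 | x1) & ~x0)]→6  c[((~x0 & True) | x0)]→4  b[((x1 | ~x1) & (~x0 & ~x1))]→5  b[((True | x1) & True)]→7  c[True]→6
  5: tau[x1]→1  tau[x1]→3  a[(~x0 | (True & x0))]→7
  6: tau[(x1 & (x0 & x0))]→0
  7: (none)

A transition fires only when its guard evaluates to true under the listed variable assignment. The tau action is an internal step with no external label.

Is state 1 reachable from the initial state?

Answer: REACHABLE

Working:
Guard filter leaves 12 enabled edge(s).
Layer 0: {0}
Layer 1: {3}  cumulative {0,3}
Layer 2: {1}  cumulative {0,1,3}
Layer 3: {4,5,7}  cumulative {0,1,3,4,5,7}
Layer 4: {6}  cumulative {0,1,3,4,5,6,7}
R = {0,1,3,4,5,6,7}
Path to 1: c·d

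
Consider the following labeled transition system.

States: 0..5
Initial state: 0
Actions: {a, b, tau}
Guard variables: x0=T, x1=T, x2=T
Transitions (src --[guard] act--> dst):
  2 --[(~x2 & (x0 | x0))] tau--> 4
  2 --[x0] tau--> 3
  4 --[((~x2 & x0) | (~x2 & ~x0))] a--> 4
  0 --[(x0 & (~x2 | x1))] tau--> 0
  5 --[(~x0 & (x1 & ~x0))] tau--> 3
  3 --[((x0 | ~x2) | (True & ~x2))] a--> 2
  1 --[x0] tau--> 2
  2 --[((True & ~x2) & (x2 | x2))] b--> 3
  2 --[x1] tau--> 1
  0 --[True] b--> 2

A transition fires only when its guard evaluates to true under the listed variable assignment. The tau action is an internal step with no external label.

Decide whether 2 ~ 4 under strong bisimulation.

Refine partition for ~:
  round 0: {{0,1,2,3,4,5}}
  round 1: {{0},{1,2},{3},{4,5}}
  round 2: {{0},{1},{2},{3},{4,5}}
stable after 3 split(s): 5 block(s)
class of 2: {2}; class of 4: {4,5}

Answer: NOT BISIMILAR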